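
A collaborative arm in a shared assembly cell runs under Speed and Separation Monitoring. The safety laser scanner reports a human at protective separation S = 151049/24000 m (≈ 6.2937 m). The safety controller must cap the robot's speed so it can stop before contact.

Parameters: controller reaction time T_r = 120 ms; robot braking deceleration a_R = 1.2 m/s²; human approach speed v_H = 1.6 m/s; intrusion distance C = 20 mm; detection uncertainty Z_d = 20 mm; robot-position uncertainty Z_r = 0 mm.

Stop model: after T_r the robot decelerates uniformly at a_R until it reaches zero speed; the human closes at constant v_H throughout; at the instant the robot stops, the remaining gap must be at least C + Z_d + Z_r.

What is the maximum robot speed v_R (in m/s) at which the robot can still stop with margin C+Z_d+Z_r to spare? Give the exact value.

v_R_max = 49/20 m/s = 2.4500 m/s

collect terms ⇒ (5/12)·v_R² + (109/75)·v_R + (-145481/24000) = 0
  disc = (109/75)² − 4·(5/12)·(-145481/24000) = 488601/40000 ; √disc = 699/200
  v_R = (−(109/75) + 699/200) / (2·(5/12)) = 49/20 m/s
check:
stop time T_s = (49/20)/(6/5) = 2.0417 s
robot covers v_R·T_r = 2.4500·0.1200 = 0.2940 m before braking
braking distance = 2.4500²/(2·1.2000) = 2.5010 m
person approaches 1.6000·(0.1200+2.0417) = 3.4587 m
residual clearance needed = 0.0200+0.0200+0.0000 = 0.0400 m
sum ≈ 0.2940+2.5010+3.4587+0.0400 ≈ 6.2937 m = S ✓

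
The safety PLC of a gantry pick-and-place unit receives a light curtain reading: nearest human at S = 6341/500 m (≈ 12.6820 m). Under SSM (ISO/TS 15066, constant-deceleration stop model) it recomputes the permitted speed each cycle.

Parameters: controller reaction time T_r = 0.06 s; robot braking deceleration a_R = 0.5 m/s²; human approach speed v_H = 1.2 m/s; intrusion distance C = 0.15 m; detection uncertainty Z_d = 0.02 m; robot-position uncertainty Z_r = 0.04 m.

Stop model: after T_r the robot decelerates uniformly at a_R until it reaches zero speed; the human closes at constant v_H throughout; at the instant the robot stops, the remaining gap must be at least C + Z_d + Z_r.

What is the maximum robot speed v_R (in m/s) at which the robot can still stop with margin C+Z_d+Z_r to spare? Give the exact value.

v_R_max = 5/2 m/s = 2.5000 m/s

collect terms ⇒ (1)·v_R² + (123/50)·v_R + (-62/5) = 0
  disc = (123/50)² − 4·(1)·(-62/5) = 139129/2500 ; √disc = 373/50
  v_R = (−(123/50) + 373/50) / (2·(1)) = 5/2 m/s
check:
T_s = v_R/a_R = (5/2)/(1/2) = 5.0000 s
robot in T_r: 2.5000·0.0600 = 0.1500 m
braking distance = 2.5000²/(2·0.5000) = 6.2500 m
person approaches 1.2000·(0.0600+5.0000) = 6.0720 m
residual clearance needed = 0.1500+0.0200+0.0400 = 0.2100 m
sum ≈ 0.1500+6.2500+6.0720+0.2100 ≈ 12.6820 m = S ✓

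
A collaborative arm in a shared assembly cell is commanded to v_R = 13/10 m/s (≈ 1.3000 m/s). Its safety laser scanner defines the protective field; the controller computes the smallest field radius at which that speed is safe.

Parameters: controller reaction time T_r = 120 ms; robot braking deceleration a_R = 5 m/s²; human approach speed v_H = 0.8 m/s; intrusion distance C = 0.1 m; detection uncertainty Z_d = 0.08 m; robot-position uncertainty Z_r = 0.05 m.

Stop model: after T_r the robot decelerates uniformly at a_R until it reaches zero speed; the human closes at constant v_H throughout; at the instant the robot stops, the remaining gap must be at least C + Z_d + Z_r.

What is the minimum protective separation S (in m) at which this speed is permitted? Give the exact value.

S_min = 859/1000 m = 0.8590 m

stop time T_s = (13/10)/5 = 0.2600 s
reaction-phase robot travel = 1.3000·0.1200 = 0.1560 m
robot under decel: 1.3000²/(2·5.0000) = 0.1690 m
human over T_r+T_s: 0.8000·(0.1200+0.2600) = 0.3040 m
residual clearance needed = 0.1000+0.0800+0.0500 = 0.2300 m
S_min ≈ 0.1560+0.1690+0.3040+0.2300  ⇒  S_min = 859/1000 m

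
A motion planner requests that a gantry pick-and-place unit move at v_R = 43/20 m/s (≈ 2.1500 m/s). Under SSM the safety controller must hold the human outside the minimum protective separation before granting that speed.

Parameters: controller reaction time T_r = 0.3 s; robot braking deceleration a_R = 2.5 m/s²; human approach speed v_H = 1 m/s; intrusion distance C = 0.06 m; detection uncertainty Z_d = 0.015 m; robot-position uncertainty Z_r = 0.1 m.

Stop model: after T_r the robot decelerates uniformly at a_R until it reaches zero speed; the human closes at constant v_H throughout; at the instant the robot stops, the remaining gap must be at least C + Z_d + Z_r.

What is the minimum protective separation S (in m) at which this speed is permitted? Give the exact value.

stop time T_s = (43/20)/(5/2) = 0.8600 s
reaction-phase robot travel = 2.1500·0.3000 = 0.6450 m
robot under decel: 2.1500²/(2·2.5000) = 0.9245 m
person approaches 1.0000·(0.3000+0.8600) = 1.1600 m
residual clearance needed = 0.0600+0.0150+0.1000 = 0.1750 m
S_min ≈ 0.6450+0.9245+1.1600+0.1750  ⇒  S_min = 5809/2000 m

S_min = 5809/2000 m = 2.9045 m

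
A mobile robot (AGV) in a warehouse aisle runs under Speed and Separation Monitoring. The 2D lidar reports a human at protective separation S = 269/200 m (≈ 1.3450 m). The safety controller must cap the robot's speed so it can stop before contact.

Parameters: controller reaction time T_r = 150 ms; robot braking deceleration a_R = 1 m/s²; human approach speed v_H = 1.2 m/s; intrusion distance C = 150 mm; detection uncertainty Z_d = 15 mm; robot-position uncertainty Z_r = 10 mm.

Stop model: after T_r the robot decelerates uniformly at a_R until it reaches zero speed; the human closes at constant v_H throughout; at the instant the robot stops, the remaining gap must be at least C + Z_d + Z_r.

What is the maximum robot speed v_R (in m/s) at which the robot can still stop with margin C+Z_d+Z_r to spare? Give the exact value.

v_R_max = 3/5 m/s = 0.6000 m/s

at the boundary: (1/2)·v² + (27/20)·v + (-99/100) = 0
  disc = (27/20)² − 4·(1/2)·(-99/100) = 1521/400 ; √disc = 39/20
  v_R = (−(27/20) + 39/20) / (2·(1/2)) = 3/5 m/s
check:
T_s = v_R/a_R = (3/5)/1 = 0.6000 s
reaction-phase robot travel = 0.6000·0.1500 = 0.0900 m
robot under decel: 0.6000²/(2·1.0000) = 0.1800 m
human closes 1.2000·0.7500 = 0.9000 m
C+Z_d+Z_r = 0.1500+0.0150+0.0100 = 0.1750 m
sum ≈ 0.0900+0.1800+0.9000+0.1750 ≈ 1.3450 m = S ✓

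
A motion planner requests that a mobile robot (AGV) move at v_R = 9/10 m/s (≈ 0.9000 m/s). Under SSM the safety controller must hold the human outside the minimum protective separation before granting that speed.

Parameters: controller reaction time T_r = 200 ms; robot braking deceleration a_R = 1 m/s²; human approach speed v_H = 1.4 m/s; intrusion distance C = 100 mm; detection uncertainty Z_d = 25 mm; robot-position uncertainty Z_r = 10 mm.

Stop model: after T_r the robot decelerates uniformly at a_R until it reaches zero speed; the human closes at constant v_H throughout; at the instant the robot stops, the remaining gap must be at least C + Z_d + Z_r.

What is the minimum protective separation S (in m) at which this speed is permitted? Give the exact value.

S_min = 113/50 m = 2.2600 m

T_s = v_R/a_R = (9/10)/1 = 0.9000 s
robot in T_r: 0.9000·0.2000 = 0.1800 m
robot covers 0.9000·0.9000 − ½·1.0000·0.9000² = 0.4050 m while stopping
human closes 1.4000·1.1000 = 1.5400 m
margins: 0.1000+0.0250+0.0100 = 0.1350 m
S_min ≈ 0.1800+0.4050+1.5400+0.1350  ⇒  S_min = 113/50 m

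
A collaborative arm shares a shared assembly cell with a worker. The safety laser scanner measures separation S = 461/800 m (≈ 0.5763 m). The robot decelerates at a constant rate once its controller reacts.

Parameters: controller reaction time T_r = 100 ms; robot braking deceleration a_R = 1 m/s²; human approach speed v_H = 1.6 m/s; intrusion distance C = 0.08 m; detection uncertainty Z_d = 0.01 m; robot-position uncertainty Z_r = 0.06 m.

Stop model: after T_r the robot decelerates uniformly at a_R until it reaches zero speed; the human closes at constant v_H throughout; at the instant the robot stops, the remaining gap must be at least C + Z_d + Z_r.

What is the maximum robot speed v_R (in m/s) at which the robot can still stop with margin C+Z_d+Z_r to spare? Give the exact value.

v_R_max = 3/20 m/s = 0.1500 m/s

quadratic (1/2)·v² + (17/10)·v + (-213/800) = 0
  disc = (17/10)² − 4·(1/2)·(-213/800) = 1369/400 ; √disc = 37/20
  v_R = (−(17/10) + 37/20) / (2·(1/2)) = 3/20 m/s
check:
T_s = v_R/a_R = (3/20)/1 = 0.1500 s
robot covers v_R·T_r = 0.1500·0.1000 = 0.0150 m before braking
robot covers 0.1500·0.1500 − ½·1.0000·0.1500² = 0.0112 m while stopping
human closes 1.6000·0.2500 = 0.4000 m
residual clearance needed = 0.0800+0.0100+0.0600 = 0.1500 m
sum ≈ 0.0150+0.0112+0.4000+0.1500 ≈ 0.5763 m = S ✓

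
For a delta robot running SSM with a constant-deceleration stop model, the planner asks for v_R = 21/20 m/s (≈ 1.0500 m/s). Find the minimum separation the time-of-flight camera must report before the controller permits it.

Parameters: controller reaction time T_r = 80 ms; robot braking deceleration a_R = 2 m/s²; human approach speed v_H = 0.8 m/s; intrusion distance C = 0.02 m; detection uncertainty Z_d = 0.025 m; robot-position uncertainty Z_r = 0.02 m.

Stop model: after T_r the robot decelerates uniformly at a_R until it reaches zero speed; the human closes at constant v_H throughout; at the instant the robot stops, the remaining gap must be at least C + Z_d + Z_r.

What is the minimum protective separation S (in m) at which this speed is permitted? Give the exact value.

T_s = v_R/a_R = (21/20)/2 = 0.5250 s
robot covers v_R·T_r = 1.0500·0.0800 = 0.0840 m before braking
braking distance = 1.0500²/(2·2.0000) = 0.2756 m
person approaches 0.8000·(0.0800+0.5250) = 0.4840 m
margins: 0.0200+0.0250+0.0200 = 0.0650 m
S_min ≈ 0.0840+0.2756+0.4840+0.0650  ⇒  S_min = 7269/8000 m

S_min = 7269/8000 m = 0.9086 m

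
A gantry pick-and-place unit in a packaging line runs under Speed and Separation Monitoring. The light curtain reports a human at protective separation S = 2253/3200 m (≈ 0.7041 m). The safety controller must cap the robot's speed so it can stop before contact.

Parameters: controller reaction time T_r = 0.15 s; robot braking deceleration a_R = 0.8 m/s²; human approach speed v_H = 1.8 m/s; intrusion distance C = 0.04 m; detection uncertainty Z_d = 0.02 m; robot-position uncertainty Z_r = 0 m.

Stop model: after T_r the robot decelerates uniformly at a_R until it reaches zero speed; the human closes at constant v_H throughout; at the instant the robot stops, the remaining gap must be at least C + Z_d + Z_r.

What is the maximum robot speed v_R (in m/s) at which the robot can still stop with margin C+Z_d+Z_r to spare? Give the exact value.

v_R_max = 3/20 m/s = 0.1500 m/s

quadratic (5/8)·v² + (12/5)·v + (-1197/3200) = 0
  disc = (12/5)² − 4·(5/8)·(-1197/3200) = 42849/6400 ; √disc = 207/80
  v_R = (−(12/5) + 207/80) / (2·(5/8)) = 3/20 m/s
check:
stop time T_s = (3/20)/(4/5) = 0.1875 s
robot in T_r: 0.1500·0.1500 = 0.0225 m
robot covers 0.1500·0.1875 − ½·0.8000·0.1875² = 0.0141 m while stopping
human closes 1.8000·0.3375 = 0.6075 m
C+Z_d+Z_r = 0.0400+0.0200+0.0000 = 0.0600 m
sum ≈ 0.0225+0.0141+0.6075+0.0600 ≈ 0.7041 m = S ✓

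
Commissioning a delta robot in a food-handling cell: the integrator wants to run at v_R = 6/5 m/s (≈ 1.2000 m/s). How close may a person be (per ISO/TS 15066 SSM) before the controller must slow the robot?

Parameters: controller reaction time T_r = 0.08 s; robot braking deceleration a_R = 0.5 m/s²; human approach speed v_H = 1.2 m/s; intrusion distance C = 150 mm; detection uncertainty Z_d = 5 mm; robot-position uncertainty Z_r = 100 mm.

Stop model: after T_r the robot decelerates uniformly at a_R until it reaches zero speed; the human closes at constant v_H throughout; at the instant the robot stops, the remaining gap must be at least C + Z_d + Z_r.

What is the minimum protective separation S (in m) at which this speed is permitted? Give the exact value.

T_s = v_R/a_R = (6/5)/(1/2) = 2.4000 s
robot in T_r: 1.2000·0.0800 = 0.0960 m
robot under decel: 1.2000²/(2·0.5000) = 1.4400 m
person approaches 1.2000·(0.0800+2.4000) = 2.9760 m
C+Z_d+Z_r = 0.1500+0.0050+0.1000 = 0.2550 m
S_min ≈ 0.0960+1.4400+2.9760+0.2550  ⇒  S_min = 4767/1000 m

S_min = 4767/1000 m = 4.7670 m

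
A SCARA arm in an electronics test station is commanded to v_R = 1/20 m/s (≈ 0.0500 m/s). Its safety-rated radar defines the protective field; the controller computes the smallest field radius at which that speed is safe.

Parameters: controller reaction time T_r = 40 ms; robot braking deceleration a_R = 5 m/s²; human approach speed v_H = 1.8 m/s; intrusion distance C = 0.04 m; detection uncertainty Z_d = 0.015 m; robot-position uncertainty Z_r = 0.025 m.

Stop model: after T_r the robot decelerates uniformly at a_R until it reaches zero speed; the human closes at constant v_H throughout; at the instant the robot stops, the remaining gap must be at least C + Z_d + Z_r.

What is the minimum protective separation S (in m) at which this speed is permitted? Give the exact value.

T_s = v_R/a_R = (1/20)/5 = 0.0100 s
reaction-phase robot travel = 0.0500·0.0400 = 0.0020 m
robot under decel: 0.0500²/(2·5.0000) = 0.0003 m
human over T_r+T_s: 1.8000·(0.0400+0.0100) = 0.0900 m
C+Z_d+Z_r = 0.0400+0.0150+0.0250 = 0.0800 m
S_min ≈ 0.0020+0.0003+0.0900+0.0800  ⇒  S_min = 689/4000 m

S_min = 689/4000 m = 0.1722 m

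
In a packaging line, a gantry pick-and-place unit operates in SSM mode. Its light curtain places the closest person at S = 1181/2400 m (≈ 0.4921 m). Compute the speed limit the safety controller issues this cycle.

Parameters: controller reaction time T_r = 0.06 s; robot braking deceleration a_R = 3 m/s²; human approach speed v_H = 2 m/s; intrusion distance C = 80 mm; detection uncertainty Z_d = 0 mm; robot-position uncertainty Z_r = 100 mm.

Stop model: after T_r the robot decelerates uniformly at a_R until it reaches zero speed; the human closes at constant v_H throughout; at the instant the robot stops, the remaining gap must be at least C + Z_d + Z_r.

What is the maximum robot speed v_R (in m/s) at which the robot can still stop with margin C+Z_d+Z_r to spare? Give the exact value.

v_R_max = 1/4 m/s = 0.2500 m/s

quadratic (1/6)·v² + (109/150)·v + (-461/2400) = 0
  disc = (109/150)² − 4·(1/6)·(-461/2400) = 6561/10000 ; √disc = 81/100
  v_R = (−(109/150) + 81/100) / (2·(1/6)) = 1/4 m/s
check:
T_s = v_R/a_R = (1/4)/3 = 0.0833 s
robot in T_r: 0.2500·0.0600 = 0.0150 m
braking distance = 0.2500²/(2·3.0000) = 0.0104 m
person approaches 2.0000·(0.0600+0.0833) = 0.2867 m
residual clearance needed = 0.0800+0.0000+0.1000 = 0.1800 m
sum ≈ 0.0150+0.0104+0.2867+0.1800 ≈ 0.4921 m = S ✓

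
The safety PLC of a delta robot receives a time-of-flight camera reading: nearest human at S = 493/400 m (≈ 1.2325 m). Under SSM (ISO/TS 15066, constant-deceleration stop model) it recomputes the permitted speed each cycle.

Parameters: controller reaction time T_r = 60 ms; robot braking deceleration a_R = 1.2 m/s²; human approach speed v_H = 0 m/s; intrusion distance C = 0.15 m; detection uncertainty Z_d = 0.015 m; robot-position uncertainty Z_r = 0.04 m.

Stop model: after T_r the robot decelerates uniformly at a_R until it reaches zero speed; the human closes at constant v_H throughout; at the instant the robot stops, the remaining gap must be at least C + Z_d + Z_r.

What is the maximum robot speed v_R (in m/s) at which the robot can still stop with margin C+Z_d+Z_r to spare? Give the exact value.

v_R_max = 3/2 m/s = 1.5000 m/s

quadratic (5/12)·v² + (3/50)·v + (-411/400) = 0
  disc = (3/50)² − 4·(5/12)·(-411/400) = 17161/10000 ; √disc = 131/100
  v_R = (−(3/50) + 131/100) / (2·(5/12)) = 3/2 m/s
check:
T_s = v_R/a_R = (3/2)/(6/5) = 1.2500 s
robot covers v_R·T_r = 1.5000·0.0600 = 0.0900 m before braking
braking distance = 1.5000²/(2·1.2000) = 0.9375 m
human closes 0.0000·1.3100 = 0.0000 m
C+Z_d+Z_r = 0.1500+0.0150+0.0400 = 0.2050 m
sum ≈ 0.0900+0.9375+0.0000+0.2050 ≈ 1.2325 m = S ✓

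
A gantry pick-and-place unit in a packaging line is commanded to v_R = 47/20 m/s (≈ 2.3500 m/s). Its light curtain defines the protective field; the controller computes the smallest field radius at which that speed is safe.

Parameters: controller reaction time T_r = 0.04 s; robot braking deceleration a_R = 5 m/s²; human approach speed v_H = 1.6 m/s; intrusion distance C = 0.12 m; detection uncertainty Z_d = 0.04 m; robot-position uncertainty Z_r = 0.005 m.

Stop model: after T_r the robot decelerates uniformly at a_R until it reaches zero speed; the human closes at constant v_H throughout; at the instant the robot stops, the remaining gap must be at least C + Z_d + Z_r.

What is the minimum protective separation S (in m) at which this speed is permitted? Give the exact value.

T_s = v_R/a_R = (47/20)/5 = 0.4700 s
reaction-phase robot travel = 2.3500·0.0400 = 0.0940 m
braking distance = 2.3500²/(2·5.0000) = 0.5523 m
human over T_r+T_s: 1.6000·(0.0400+0.4700) = 0.8160 m
margins: 0.1200+0.0400+0.0050 = 0.1650 m
S_min ≈ 0.0940+0.5523+0.8160+0.1650  ⇒  S_min = 6509/4000 m

S_min = 6509/4000 m = 1.6273 m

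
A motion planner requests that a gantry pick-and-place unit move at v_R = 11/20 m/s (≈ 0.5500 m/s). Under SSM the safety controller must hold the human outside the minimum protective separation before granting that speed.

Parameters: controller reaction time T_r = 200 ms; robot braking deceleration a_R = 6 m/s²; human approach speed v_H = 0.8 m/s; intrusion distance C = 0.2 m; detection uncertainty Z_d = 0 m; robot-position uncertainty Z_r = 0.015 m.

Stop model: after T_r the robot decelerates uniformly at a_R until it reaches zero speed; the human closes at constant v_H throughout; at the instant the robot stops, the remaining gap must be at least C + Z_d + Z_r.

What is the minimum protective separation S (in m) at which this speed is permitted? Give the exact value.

S_min = 2801/4800 m = 0.5835 m

braking lasts T_s = (11/20)/6 = 0.0917 s
robot in T_r: 0.5500·0.2000 = 0.1100 m
robot covers 0.5500·0.0917 − ½·6.0000·0.0917² = 0.0252 m while stopping
person approaches 0.8000·(0.2000+0.0917) = 0.2333 m
residual clearance needed = 0.2000+0.0000+0.0150 = 0.2150 m
S_min ≈ 0.1100+0.0252+0.2333+0.2150  ⇒  S_min = 2801/4800 m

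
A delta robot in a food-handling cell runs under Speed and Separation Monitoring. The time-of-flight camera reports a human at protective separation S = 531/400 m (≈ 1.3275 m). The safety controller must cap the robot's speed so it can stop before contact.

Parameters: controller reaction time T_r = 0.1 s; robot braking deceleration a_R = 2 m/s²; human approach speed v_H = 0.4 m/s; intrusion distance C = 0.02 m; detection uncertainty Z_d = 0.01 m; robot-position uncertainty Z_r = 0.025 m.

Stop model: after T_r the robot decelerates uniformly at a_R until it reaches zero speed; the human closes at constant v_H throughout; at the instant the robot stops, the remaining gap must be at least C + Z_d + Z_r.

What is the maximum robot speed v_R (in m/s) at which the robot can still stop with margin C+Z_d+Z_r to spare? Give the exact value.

quadratic (1/4)·v² + (3/10)·v + (-493/400) = 0
  disc = (3/10)² − 4·(1/4)·(-493/400) = 529/400 ; √disc = 23/20
  v_R = (−(3/10) + 23/20) / (2·(1/4)) = 17/10 m/s
check:
T_s = v_R/a_R = (17/10)/2 = 0.8500 s
robot covers v_R·T_r = 1.7000·0.1000 = 0.1700 m before braking
braking distance = 1.7000²/(2·2.0000) = 0.7225 m
human over T_r+T_s: 0.4000·(0.1000+0.8500) = 0.3800 m
residual clearance needed = 0.0200+0.0100+0.0250 = 0.0550 m
sum ≈ 0.1700+0.7225+0.3800+0.0550 ≈ 1.3275 m = S ✓

v_R_max = 17/10 m/s = 1.7000 m/s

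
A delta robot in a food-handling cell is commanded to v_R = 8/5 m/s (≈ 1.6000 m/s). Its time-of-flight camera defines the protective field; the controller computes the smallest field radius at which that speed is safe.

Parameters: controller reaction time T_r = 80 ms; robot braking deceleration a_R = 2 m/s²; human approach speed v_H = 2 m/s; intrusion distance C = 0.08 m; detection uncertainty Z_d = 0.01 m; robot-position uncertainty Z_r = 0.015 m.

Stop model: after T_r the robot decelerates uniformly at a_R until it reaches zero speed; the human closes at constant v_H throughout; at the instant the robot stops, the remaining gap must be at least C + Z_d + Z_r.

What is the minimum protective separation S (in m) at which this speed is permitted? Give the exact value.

S_min = 2633/1000 m = 2.6330 m

stop time T_s = (8/5)/2 = 0.8000 s
robot covers v_R·T_r = 1.6000·0.0800 = 0.1280 m before braking
robot covers 1.6000·0.8000 − ½·2.0000·0.8000² = 0.6400 m while stopping
human over T_r+T_s: 2.0000·(0.0800+0.8000) = 1.7600 m
margins: 0.0800+0.0100+0.0150 = 0.1050 m
S_min ≈ 0.1280+0.6400+1.7600+0.1050  ⇒  S_min = 2633/1000 m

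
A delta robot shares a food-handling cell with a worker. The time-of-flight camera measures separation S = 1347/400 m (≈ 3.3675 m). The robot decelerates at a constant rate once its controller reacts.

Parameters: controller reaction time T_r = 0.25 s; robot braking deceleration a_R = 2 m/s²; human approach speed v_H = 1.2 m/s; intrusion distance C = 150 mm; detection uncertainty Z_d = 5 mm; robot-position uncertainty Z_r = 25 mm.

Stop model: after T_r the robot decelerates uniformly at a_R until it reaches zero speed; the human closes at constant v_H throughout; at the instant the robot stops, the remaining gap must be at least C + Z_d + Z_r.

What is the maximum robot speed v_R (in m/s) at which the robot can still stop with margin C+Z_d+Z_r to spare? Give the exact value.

at the boundary: (1/4)·v² + (17/20)·v + (-231/80) = 0
  disc = (17/20)² − 4·(1/4)·(-231/80) = 361/100 ; √disc = 19/10
  v_R = (−(17/20) + 19/10) / (2·(1/4)) = 21/10 m/s
check:
braking lasts T_s = (21/10)/2 = 1.0500 s
reaction-phase robot travel = 2.1000·0.2500 = 0.5250 m
braking distance = 2.1000²/(2·2.0000) = 1.1025 m
person approaches 1.2000·(0.2500+1.0500) = 1.5600 m
residual clearance needed = 0.1500+0.0050+0.0250 = 0.1800 m
sum ≈ 0.5250+1.1025+1.5600+0.1800 ≈ 3.3675 m = S ✓

v_R_max = 21/10 m/s = 2.1000 m/s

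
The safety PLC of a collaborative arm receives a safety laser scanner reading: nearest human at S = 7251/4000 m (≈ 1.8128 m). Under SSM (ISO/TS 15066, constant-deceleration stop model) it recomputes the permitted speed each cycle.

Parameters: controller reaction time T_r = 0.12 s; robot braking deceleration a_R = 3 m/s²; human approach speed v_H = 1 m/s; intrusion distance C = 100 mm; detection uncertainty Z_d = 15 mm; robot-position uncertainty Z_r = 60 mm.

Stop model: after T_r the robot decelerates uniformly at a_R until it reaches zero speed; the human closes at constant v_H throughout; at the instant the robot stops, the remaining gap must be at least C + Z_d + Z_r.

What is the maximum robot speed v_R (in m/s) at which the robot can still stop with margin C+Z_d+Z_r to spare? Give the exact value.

v_R_max = 39/20 m/s = 1.9500 m/s

quadratic (1/6)·v² + (34/75)·v + (-6071/4000) = 0
  disc = (34/75)² − 4·(1/6)·(-6071/4000) = 109561/90000 ; √disc = 331/300
  v_R = (−(34/75) + 331/300) / (2·(1/6)) = 39/20 m/s
check:
braking lasts T_s = (39/20)/3 = 0.6500 s
robot in T_r: 1.9500·0.1200 = 0.2340 m
braking distance = 1.9500²/(2·3.0000) = 0.6338 m
human over T_r+T_s: 1.0000·(0.1200+0.6500) = 0.7700 m
C+Z_d+Z_r = 0.1000+0.0150+0.0600 = 0.1750 m
sum ≈ 0.2340+0.6338+0.7700+0.1750 ≈ 1.8128 m = S ✓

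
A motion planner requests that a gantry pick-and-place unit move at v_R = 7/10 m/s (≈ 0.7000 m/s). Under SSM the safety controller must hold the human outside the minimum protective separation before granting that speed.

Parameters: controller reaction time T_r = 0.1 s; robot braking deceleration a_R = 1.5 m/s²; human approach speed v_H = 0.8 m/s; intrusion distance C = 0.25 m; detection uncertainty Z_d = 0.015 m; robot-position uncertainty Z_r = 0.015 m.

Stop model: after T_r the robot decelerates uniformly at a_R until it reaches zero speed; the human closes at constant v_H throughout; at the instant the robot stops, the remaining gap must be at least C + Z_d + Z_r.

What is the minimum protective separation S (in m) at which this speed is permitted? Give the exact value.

stop time T_s = (7/10)/(3/2) = 0.4667 s
robot in T_r: 0.7000·0.1000 = 0.0700 m
robot covers 0.7000·0.4667 − ½·1.5000·0.4667² = 0.1633 m while stopping
human closes 0.8000·0.5667 = 0.4533 m
C+Z_d+Z_r = 0.2500+0.0150+0.0150 = 0.2800 m
S_min ≈ 0.0700+0.1633+0.4533+0.2800  ⇒  S_min = 29/30 m

S_min = 29/30 m = 0.9667 m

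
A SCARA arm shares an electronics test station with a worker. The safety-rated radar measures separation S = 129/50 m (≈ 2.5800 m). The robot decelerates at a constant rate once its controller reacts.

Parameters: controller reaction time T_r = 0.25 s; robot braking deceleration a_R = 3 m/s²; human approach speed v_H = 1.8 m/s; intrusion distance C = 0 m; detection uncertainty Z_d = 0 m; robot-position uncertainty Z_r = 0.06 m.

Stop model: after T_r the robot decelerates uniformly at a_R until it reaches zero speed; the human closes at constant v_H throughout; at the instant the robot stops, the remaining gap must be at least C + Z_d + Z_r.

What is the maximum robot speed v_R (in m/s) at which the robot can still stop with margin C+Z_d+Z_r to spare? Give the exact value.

v_R_max = 9/5 m/s = 1.8000 m/s

at the boundary: (1/6)·v² + (17/20)·v + (-207/100) = 0
  disc = (17/20)² − 4·(1/6)·(-207/100) = 841/400 ; √disc = 29/20
  v_R = (−(17/20) + 29/20) / (2·(1/6)) = 9/5 m/s
check:
T_s = v_R/a_R = (9/5)/3 = 0.6000 s
reaction-phase robot travel = 1.8000·0.2500 = 0.4500 m
braking distance = 1.8000²/(2·3.0000) = 0.5400 m
person approaches 1.8000·(0.2500+0.6000) = 1.5300 m
residual clearance needed = 0.0000+0.0000+0.0600 = 0.0600 m
sum ≈ 0.4500+0.5400+1.5300+0.0600 ≈ 2.5800 m = S ✓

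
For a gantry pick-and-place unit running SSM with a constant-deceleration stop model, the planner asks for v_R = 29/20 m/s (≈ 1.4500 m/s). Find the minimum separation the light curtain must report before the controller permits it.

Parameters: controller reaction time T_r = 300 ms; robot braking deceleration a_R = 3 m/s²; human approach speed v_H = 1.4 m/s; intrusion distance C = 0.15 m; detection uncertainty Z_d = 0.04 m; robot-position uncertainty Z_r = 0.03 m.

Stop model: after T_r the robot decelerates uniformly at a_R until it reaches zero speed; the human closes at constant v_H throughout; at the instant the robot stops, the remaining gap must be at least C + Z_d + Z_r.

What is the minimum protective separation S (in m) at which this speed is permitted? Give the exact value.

braking lasts T_s = (29/20)/3 = 0.4833 s
robot covers v_R·T_r = 1.4500·0.3000 = 0.4350 m before braking
robot covers 1.4500·0.4833 − ½·3.0000·0.4833² = 0.3504 m while stopping
person approaches 1.4000·(0.3000+0.4833) = 1.0967 m
residual clearance needed = 0.1500+0.0400+0.0300 = 0.2200 m
S_min ≈ 0.4350+0.3504+1.0967+0.2200  ⇒  S_min = 1009/480 m

S_min = 1009/480 m = 2.1021 m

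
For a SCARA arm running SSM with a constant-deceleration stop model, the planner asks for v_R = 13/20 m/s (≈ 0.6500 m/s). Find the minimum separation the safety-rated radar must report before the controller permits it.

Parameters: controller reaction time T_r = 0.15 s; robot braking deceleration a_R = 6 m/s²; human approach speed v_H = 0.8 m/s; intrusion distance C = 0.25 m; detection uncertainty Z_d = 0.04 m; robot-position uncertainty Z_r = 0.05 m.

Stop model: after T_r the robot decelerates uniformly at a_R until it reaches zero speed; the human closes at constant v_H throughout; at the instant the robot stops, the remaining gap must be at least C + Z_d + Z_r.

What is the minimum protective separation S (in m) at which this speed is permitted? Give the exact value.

stop time T_s = (13/20)/6 = 0.1083 s
robot in T_r: 0.6500·0.1500 = 0.0975 m
braking distance = 0.6500²/(2·6.0000) = 0.0352 m
person approaches 0.8000·(0.1500+0.1083) = 0.2067 m
C+Z_d+Z_r = 0.2500+0.0400+0.0500 = 0.3400 m
S_min ≈ 0.0975+0.0352+0.2067+0.3400  ⇒  S_min = 1087/1600 m

S_min = 1087/1600 m = 0.6794 m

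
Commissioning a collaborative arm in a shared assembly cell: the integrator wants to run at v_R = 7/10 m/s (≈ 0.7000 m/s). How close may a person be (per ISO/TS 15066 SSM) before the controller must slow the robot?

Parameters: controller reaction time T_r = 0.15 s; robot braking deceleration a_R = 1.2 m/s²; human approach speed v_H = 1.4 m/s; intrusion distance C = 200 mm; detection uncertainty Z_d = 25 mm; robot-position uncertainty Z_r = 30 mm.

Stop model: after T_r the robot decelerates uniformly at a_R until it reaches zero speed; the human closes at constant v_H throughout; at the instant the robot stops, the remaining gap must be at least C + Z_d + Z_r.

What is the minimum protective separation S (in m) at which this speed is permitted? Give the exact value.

S_min = 1909/1200 m = 1.5908 m

braking lasts T_s = (7/10)/(6/5) = 0.5833 s
robot covers v_R·T_r = 0.7000·0.1500 = 0.1050 m before braking
robot covers 0.7000·0.5833 − ½·1.2000·0.5833² = 0.2042 m while stopping
human over T_r+T_s: 1.4000·(0.1500+0.5833) = 1.0267 m
residual clearance needed = 0.2000+0.0250+0.0300 = 0.2550 m
S_min ≈ 0.1050+0.2042+1.0267+0.2550  ⇒  S_min = 1909/1200 m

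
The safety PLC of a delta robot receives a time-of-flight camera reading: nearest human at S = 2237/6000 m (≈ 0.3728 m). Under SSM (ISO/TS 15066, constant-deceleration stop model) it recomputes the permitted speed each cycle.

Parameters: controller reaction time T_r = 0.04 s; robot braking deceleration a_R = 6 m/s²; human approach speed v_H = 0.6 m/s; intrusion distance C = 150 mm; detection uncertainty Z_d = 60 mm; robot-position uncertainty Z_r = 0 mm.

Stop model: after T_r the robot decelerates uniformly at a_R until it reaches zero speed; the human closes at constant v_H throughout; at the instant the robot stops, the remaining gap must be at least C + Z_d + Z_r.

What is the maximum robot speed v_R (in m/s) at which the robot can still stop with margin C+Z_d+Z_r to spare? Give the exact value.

v_R_max = 7/10 m/s = 0.7000 m/s

at the boundary: (1/12)·v² + (7/50)·v + (-833/6000) = 0
  disc = (7/50)² − 4·(1/12)·(-833/6000) = 5929/90000 ; √disc = 77/300
  v_R = (−(7/50) + 77/300) / (2·(1/12)) = 7/10 m/s
check:
T_s = v_R/a_R = (7/10)/6 = 0.1167 s
robot in T_r: 0.7000·0.0400 = 0.0280 m
robot under decel: 0.7000²/(2·6.0000) = 0.0408 m
human over T_r+T_s: 0.6000·(0.0400+0.1167) = 0.0940 m
C+Z_d+Z_r = 0.1500+0.0600+0.0000 = 0.2100 m
sum ≈ 0.0280+0.0408+0.0940+0.2100 ≈ 0.3728 m = S ✓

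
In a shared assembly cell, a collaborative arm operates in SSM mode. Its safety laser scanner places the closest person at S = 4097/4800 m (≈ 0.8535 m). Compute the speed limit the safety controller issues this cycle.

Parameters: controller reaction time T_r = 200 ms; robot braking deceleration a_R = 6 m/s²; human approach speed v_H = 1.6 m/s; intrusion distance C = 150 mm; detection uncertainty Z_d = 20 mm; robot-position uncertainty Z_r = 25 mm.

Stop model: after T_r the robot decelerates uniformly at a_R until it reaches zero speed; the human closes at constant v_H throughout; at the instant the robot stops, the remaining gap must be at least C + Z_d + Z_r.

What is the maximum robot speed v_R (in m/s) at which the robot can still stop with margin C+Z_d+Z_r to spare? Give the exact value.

at the boundary: (1/12)·v² + (7/15)·v + (-65/192) = 0
  disc = (7/15)² − 4·(1/12)·(-65/192) = 529/1600 ; √disc = 23/40
  v_R = (−(7/15) + 23/40) / (2·(1/12)) = 13/20 m/s
check:
braking lasts T_s = (13/20)/6 = 0.1083 s
reaction-phase robot travel = 0.6500·0.2000 = 0.1300 m
robot covers 0.6500·0.1083 − ½·6.0000·0.1083² = 0.0352 m while stopping
human closes 1.6000·0.3083 = 0.4933 m
residual clearance needed = 0.1500+0.0200+0.0250 = 0.1950 m
sum ≈ 0.1300+0.0352+0.4933+0.1950 ≈ 0.8535 m = S ✓

v_R_max = 13/20 m/s = 0.6500 m/s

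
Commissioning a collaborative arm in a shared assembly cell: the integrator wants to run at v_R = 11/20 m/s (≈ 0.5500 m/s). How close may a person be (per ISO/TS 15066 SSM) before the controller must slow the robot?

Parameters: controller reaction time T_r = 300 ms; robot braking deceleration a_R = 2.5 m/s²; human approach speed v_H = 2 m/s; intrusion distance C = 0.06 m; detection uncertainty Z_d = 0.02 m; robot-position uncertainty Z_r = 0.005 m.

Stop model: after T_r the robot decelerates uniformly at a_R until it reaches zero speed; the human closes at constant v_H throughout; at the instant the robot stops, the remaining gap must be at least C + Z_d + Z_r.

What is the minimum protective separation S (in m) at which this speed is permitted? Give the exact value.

braking lasts T_s = (11/20)/(5/2) = 0.2200 s
robot covers v_R·T_r = 0.5500·0.3000 = 0.1650 m before braking
robot covers 0.5500·0.2200 − ½·2.5000·0.2200² = 0.0605 m while stopping
person approaches 2.0000·(0.3000+0.2200) = 1.0400 m
residual clearance needed = 0.0600+0.0200+0.0050 = 0.0850 m
S_min ≈ 0.1650+0.0605+1.0400+0.0850  ⇒  S_min = 2701/2000 m

S_min = 2701/2000 m = 1.3505 m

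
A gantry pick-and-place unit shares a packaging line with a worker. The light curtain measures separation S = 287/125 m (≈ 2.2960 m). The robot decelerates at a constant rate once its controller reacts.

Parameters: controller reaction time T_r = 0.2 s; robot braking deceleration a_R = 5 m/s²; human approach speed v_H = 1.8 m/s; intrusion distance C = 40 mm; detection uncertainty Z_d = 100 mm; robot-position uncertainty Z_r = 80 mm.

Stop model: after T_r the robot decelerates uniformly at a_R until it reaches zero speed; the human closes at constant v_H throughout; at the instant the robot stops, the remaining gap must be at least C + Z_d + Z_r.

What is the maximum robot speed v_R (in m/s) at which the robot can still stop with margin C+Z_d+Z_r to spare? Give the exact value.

v_R_max = 11/5 m/s = 2.2000 m/s

quadratic (1/10)·v² + (14/25)·v + (-429/250) = 0
  disc = (14/25)² − 4·(1/10)·(-429/250) = 1 ; √disc = 1
  v_R = (−(14/25) + 1) / (2·(1/10)) = 11/5 m/s
check:
stop time T_s = (11/5)/5 = 0.4400 s
reaction-phase robot travel = 2.2000·0.2000 = 0.4400 m
robot under decel: 2.2000²/(2·5.0000) = 0.4840 m
human closes 1.8000·0.6400 = 1.1520 m
residual clearance needed = 0.0400+0.1000+0.0800 = 0.2200 m
sum ≈ 0.4400+0.4840+1.1520+0.2200 ≈ 2.2960 m = S ✓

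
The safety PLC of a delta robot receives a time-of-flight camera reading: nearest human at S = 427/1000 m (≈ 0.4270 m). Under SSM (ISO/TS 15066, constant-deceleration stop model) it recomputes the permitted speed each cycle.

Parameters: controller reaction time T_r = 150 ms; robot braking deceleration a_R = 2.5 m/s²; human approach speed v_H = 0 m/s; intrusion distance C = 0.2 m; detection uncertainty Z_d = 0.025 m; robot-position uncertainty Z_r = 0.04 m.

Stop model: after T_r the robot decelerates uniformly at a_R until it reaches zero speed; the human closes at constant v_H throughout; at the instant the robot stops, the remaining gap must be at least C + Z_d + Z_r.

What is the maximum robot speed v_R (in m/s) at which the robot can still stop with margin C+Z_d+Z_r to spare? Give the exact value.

collect terms ⇒ (1/5)·v_R² + (3/20)·v_R + (-81/500) = 0
  disc = (3/20)² − 4·(1/5)·(-81/500) = 1521/10000 ; √disc = 39/100
  v_R = (−(3/20) + 39/100) / (2·(1/5)) = 3/5 m/s
check:
braking lasts T_s = (3/5)/(5/2) = 0.2400 s
robot in T_r: 0.6000·0.1500 = 0.0900 m
robot under decel: 0.6000²/(2·2.5000) = 0.0720 m
person approaches 0.0000·(0.1500+0.2400) = 0.0000 m
C+Z_d+Z_r = 0.2000+0.0250+0.0400 = 0.2650 m
sum ≈ 0.0900+0.0720+0.0000+0.2650 ≈ 0.4270 m = S ✓

v_R_max = 3/5 m/s = 0.6000 m/s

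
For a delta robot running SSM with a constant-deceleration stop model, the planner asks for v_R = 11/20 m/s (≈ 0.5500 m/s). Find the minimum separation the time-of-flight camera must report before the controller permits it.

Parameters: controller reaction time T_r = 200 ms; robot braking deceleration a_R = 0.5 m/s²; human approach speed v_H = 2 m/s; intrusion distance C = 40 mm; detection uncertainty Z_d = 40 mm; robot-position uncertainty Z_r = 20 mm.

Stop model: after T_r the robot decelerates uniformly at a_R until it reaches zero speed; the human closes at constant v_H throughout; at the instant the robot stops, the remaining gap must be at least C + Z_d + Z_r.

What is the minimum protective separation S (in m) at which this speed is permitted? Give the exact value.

S_min = 249/80 m = 3.1125 m

braking lasts T_s = (11/20)/(1/2) = 1.1000 s
reaction-phase robot travel = 0.5500·0.2000 = 0.1100 m
braking distance = 0.5500²/(2·0.5000) = 0.3025 m
human closes 2.0000·1.3000 = 2.6000 m
C+Z_d+Z_r = 0.0400+0.0400+0.0200 = 0.1000 m
S_min ≈ 0.1100+0.3025+2.6000+0.1000  ⇒  S_min = 249/80 m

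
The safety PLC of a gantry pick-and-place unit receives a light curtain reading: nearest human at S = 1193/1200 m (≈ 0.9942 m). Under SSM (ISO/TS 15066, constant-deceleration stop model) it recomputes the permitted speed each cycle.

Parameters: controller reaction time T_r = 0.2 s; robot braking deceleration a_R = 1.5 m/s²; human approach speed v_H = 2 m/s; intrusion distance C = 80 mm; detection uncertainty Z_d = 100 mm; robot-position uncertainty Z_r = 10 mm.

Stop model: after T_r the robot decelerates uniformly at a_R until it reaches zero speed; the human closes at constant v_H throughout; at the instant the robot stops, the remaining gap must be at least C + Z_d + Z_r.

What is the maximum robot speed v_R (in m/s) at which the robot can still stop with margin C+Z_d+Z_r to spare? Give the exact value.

v_R_max = 1/4 m/s = 0.2500 m/s

at the boundary: (1/3)·v² + (23/15)·v + (-97/240) = 0
  disc = (23/15)² − 4·(1/3)·(-97/240) = 289/100 ; √disc = 17/10
  v_R = (−(23/15) + 17/10) / (2·(1/3)) = 1/4 m/s
check:
T_s = v_R/a_R = (1/4)/(3/2) = 0.1667 s
robot in T_r: 0.2500·0.2000 = 0.0500 m
braking distance = 0.2500²/(2·1.5000) = 0.0208 m
human over T_r+T_s: 2.0000·(0.2000+0.1667) = 0.7333 m
C+Z_d+Z_r = 0.0800+0.1000+0.0100 = 0.1900 m
sum ≈ 0.0500+0.0208+0.7333+0.1900 ≈ 0.9942 m = S ✓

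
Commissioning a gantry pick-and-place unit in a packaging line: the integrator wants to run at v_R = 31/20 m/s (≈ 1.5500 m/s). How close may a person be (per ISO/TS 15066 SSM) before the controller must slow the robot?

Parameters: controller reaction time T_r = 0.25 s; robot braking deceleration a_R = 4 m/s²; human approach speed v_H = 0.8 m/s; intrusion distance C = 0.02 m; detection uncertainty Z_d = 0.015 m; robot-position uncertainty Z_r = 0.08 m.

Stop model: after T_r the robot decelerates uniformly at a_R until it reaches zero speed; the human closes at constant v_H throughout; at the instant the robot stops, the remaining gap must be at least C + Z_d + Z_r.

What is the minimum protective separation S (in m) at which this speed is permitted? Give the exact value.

S_min = 4201/3200 m = 1.3128 m

braking lasts T_s = (31/20)/4 = 0.3875 s
robot in T_r: 1.5500·0.2500 = 0.3875 m
robot under decel: 1.5500²/(2·4.0000) = 0.3003 m
human over T_r+T_s: 0.8000·(0.2500+0.3875) = 0.5100 m
C+Z_d+Z_r = 0.0200+0.0150+0.0800 = 0.1150 m
S_min ≈ 0.3875+0.3003+0.5100+0.1150  ⇒  S_min = 4201/3200 m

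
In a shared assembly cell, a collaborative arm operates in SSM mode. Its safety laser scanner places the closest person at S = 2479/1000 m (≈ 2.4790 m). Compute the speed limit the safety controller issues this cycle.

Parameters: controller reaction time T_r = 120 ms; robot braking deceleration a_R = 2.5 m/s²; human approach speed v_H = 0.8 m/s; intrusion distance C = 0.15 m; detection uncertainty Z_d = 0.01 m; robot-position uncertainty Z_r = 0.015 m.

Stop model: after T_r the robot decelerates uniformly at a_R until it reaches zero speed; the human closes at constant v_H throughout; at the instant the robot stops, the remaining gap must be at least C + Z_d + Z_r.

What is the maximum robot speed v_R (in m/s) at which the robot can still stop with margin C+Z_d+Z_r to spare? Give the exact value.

quadratic (1/5)·v² + (11/25)·v + (-276/125) = 0
  disc = (11/25)² − 4·(1/5)·(-276/125) = 49/25 ; √disc = 7/5
  v_R = (−(11/25) + 7/5) / (2·(1/5)) = 12/5 m/s
check:
stop time T_s = (12/5)/(5/2) = 0.9600 s
reaction-phase robot travel = 2.4000·0.1200 = 0.2880 m
braking distance = 2.4000²/(2·2.5000) = 1.1520 m
person approaches 0.8000·(0.1200+0.9600) = 0.8640 m
residual clearance needed = 0.1500+0.0100+0.0150 = 0.1750 m
sum ≈ 0.2880+1.1520+0.8640+0.1750 ≈ 2.4790 m = S ✓

v_R_max = 12/5 m/s = 2.4000 m/s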